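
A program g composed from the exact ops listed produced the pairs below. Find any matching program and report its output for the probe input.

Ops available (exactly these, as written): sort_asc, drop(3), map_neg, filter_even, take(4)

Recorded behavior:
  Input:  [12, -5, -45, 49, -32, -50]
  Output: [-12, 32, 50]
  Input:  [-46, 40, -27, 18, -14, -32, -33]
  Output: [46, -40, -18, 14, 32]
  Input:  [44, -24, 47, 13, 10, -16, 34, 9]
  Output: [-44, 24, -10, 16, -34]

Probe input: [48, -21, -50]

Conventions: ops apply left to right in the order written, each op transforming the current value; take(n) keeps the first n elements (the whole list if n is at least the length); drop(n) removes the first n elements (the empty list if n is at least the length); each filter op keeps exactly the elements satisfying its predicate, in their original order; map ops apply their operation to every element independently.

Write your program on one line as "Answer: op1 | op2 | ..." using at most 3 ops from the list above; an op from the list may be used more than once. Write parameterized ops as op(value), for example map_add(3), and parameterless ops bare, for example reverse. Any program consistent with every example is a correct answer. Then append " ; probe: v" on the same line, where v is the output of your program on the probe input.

filter_even | map_neg ; probe: [-48, 50]

Check, running the answer program on each example:
  [12, -5, -45, 49, -32, -50] -> [12, -32, -50] -> [-12, 32, 50]
  [-46, 40, -27, 18, -14, -32, -33] -> [-46, 40, 18, -14, -32] -> [46, -40, -18, 14, 32]
  [44, -24, 47, 13, 10, -16, 34, 9] -> [44, -24, 10, -16, 34] -> [-44, 24, -10, 16, -34]
  probe: [48, -21, -50] -> [48, -50] -> [-48, 50]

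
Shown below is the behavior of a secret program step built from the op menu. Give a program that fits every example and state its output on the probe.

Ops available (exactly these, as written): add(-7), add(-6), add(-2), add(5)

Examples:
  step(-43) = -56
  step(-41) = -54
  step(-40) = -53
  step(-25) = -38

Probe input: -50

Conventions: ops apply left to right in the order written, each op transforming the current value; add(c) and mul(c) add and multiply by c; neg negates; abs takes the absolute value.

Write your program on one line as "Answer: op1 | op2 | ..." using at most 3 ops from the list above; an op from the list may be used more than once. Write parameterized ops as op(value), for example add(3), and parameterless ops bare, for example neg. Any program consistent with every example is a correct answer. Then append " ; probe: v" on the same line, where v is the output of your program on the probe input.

add(-7) | add(-6) ; probe: -63

Check, running the answer program on each example:
  -43 -> -50 -> -56
  -41 -> -48 -> -54
  -40 -> -47 -> -53
  -25 -> -32 -> -38
  probe: -50 -> -57 -> -63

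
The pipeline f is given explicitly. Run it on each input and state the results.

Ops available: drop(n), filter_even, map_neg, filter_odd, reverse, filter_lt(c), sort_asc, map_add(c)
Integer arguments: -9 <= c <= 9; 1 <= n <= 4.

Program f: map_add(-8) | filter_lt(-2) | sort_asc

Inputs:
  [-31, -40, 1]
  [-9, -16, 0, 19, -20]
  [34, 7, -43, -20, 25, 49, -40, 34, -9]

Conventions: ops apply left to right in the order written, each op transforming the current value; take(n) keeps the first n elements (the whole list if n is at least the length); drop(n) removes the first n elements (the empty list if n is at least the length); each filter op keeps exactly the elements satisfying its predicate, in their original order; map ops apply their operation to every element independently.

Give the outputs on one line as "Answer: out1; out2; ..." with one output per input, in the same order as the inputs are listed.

Execution, op by op:
  [-31, -40, 1] -> [-39, -48, -7] -> [-39, -48, -7] -> [-48, -39, -7]
  [-9, -16, 0, 19, -20] -> [-17, -24, -8, 11, -28] -> [-17, -24, -8, -28] -> [-28, -24, -17, -8]
  [34, 7, -43, -20, 25, 49, -40, 34, -9] -> [26, -1, -51, -28, 17, 41, -48, 26, -17] -> [-51, -28, -48, -17] -> [-51, -48, -28, -17]

[-48, -39, -7]; [-28, -24, -17, -8]; [-51, -48, -28, -17]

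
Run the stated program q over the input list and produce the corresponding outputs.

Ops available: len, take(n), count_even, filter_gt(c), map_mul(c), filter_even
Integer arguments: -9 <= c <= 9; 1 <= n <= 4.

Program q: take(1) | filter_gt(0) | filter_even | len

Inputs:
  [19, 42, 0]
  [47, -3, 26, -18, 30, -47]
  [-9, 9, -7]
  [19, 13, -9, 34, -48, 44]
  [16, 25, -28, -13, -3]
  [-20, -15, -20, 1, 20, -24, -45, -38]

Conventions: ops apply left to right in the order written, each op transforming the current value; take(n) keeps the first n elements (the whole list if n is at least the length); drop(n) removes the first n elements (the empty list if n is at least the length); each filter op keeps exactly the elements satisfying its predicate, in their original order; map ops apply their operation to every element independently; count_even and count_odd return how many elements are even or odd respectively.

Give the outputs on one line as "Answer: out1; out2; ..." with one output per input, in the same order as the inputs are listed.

0; 0; 0; 0; 1; 0

Execution, op by op:
  [19, 42, 0] -> [19] -> [19] -> [] -> 0
  [47, -3, 26, -18, 30, -47] -> [47] -> [47] -> [] -> 0
  [-9, 9, -7] -> [-9] -> [] -> [] -> 0
  [19, 13, -9, 34, -48, 44] -> [19] -> [19] -> [] -> 0
  [16, 25, -28, -13, -3] -> [16] -> [16] -> [16] -> 1
  [-20, -15, -20, 1, 20, -24, -45, -38] -> [-20] -> [] -> [] -> 0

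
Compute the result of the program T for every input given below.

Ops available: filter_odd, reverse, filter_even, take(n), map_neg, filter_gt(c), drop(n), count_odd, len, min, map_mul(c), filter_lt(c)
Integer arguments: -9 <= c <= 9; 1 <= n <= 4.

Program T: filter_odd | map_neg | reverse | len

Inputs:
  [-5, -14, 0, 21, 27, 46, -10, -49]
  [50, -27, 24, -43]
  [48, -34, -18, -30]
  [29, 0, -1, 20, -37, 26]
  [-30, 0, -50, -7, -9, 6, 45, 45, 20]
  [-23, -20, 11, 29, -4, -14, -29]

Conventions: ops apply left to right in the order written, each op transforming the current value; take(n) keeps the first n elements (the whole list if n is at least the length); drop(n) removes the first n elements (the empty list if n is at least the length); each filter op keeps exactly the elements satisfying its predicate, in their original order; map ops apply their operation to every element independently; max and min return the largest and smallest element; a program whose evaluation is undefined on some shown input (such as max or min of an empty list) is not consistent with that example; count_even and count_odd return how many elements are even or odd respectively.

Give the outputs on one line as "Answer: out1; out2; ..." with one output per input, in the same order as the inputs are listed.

4; 2; 0; 3; 4; 4

Execution, op by op:
  [-5, -14, 0, 21, 27, 46, -10, -49] -> [-5, 21, 27, -49] -> [5, -21, -27, 49] -> [49, -27, -21, 5] -> 4
  [50, -27, 24, -43] -> [-27, -43] -> [27, 43] -> [43, 27] -> 2
  [48, -34, -18, -30] -> [] -> [] -> [] -> 0
  [29, 0, -1, 20, -37, 26] -> [29, -1, -37] -> [-29, 1, 37] -> [37, 1, -29] -> 3
  [-30, 0, -50, -7, -9, 6, 45, 45, 20] -> [-7, -9, 45, 45] -> [7, 9, -45, -45] -> [-45, -45, 9, 7] -> 4
  [-23, -20, 11, 29, -4, -14, -29] -> [-23, 11, 29, -29] -> [23, -11, -29, 29] -> [29, -29, -11, 23] -> 4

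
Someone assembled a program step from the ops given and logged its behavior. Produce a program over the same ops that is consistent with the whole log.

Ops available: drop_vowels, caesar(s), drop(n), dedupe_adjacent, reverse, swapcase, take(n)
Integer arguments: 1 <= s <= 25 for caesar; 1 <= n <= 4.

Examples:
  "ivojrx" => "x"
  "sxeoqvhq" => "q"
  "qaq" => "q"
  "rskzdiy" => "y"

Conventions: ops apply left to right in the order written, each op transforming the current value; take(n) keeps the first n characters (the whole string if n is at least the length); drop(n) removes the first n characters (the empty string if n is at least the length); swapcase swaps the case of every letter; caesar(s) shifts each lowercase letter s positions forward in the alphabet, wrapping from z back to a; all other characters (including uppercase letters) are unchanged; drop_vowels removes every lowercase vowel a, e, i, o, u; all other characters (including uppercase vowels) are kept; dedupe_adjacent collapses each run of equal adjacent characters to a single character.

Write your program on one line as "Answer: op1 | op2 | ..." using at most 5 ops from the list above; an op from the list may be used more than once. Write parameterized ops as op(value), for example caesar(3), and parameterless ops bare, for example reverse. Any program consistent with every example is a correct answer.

reverse | swapcase | take(1) | swapcase

Check, running the answer program on each example:
  "ivojrx" -> "xrjovi" -> "XRJOVI" -> "X" -> "x"
  "sxeoqvhq" -> "qhvqoexs" -> "QHVQOEXS" -> "Q" -> "q"
  "qaq" -> "qaq" -> "QAQ" -> "Q" -> "q"
  "rskzdiy" -> "yidzksr" -> "YIDZKSR" -> "Y" -> "y"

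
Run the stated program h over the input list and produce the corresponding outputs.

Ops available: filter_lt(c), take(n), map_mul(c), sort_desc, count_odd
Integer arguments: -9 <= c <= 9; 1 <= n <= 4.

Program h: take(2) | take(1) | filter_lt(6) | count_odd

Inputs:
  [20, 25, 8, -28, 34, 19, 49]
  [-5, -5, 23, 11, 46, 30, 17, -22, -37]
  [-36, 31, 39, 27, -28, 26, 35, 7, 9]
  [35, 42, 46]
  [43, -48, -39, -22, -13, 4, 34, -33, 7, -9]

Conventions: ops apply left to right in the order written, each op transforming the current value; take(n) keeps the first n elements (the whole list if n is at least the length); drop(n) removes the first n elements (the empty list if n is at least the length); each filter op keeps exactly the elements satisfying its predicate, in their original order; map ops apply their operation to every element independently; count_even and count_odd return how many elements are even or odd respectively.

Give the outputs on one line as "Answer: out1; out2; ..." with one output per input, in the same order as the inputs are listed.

0; 1; 0; 0; 0

Execution, op by op:
  [20, 25, 8, -28, 34, 19, 49] -> [20, 25] -> [20] -> [] -> 0
  [-5, -5, 23, 11, 46, 30, 17, -22, -37] -> [-5, -5] -> [-5] -> [-5] -> 1
  [-36, 31, 39, 27, -28, 26, 35, 7, 9] -> [-36, 31] -> [-36] -> [-36] -> 0
  [35, 42, 46] -> [35, 42] -> [35] -> [] -> 0
  [43, -48, -39, -22, -13, 4, 34, -33, 7, -9] -> [43, -48] -> [43] -> [] -> 0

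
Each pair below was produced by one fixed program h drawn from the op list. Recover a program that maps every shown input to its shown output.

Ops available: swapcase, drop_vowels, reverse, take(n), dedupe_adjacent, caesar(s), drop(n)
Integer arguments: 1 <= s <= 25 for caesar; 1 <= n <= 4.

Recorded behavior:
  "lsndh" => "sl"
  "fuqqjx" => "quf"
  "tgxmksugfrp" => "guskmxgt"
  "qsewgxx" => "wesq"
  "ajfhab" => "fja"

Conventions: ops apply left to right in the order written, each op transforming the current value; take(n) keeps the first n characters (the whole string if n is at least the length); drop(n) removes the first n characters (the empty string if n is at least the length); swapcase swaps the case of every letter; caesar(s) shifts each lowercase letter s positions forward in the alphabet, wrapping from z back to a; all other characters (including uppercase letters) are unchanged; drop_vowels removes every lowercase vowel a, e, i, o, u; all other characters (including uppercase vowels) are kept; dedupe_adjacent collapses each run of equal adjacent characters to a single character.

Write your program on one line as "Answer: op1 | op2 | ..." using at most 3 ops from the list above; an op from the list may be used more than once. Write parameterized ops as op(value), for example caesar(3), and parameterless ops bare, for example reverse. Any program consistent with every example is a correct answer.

reverse | drop(1) | drop(2)

Check, running the answer program on each example:
  "lsndh" -> "hdnsl" -> "dnsl" -> "sl"
  "fuqqjx" -> "xjqquf" -> "jqquf" -> "quf"
  "tgxmksugfrp" -> "prfguskmxgt" -> "rfguskmxgt" -> "guskmxgt"
  "qsewgxx" -> "xxgwesq" -> "xgwesq" -> "wesq"
  "ajfhab" -> "bahfja" -> "ahfja" -> "fja"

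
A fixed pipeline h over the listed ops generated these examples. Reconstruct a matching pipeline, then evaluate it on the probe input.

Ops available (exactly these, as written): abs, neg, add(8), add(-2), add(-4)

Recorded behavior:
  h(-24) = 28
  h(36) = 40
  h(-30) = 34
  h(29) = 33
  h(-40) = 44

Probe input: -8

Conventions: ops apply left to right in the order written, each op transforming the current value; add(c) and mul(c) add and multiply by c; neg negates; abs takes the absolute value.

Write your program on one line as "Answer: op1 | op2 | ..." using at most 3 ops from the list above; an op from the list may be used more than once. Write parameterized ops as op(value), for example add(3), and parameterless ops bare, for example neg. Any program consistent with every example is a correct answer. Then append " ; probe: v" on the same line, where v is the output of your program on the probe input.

abs | add(8) | add(-4) ; probe: 12

Check, running the answer program on each example:
  -24 -> 24 -> 32 -> 28
  36 -> 36 -> 44 -> 40
  -30 -> 30 -> 38 -> 34
  29 -> 29 -> 37 -> 33
  -40 -> 40 -> 48 -> 44
  probe: -8 -> 8 -> 16 -> 12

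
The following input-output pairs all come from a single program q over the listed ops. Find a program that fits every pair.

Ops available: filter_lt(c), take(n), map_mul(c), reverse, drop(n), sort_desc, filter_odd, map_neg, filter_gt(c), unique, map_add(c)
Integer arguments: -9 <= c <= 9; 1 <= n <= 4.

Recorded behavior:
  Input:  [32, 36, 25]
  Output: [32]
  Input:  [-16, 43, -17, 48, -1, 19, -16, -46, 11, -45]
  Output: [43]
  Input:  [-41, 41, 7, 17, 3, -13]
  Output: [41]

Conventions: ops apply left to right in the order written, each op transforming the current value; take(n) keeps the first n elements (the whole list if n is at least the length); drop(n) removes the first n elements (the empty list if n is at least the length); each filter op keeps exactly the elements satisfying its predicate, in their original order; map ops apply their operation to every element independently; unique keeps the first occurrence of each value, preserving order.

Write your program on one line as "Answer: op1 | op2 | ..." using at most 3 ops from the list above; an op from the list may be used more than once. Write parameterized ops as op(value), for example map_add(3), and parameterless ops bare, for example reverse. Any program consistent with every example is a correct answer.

filter_gt(-8) | filter_gt(8) | take(1)

Check, running the answer program on each example:
  [32, 36, 25] -> [32, 36, 25] -> [32, 36, 25] -> [32]
  [-16, 43, -17, 48, -1, 19, -16, -46, 11, -45] -> [43, 48, -1, 19, 11] -> [43, 48, 19, 11] -> [43]
  [-41, 41, 7, 17, 3, -13] -> [41, 7, 17, 3] -> [41, 17] -> [41]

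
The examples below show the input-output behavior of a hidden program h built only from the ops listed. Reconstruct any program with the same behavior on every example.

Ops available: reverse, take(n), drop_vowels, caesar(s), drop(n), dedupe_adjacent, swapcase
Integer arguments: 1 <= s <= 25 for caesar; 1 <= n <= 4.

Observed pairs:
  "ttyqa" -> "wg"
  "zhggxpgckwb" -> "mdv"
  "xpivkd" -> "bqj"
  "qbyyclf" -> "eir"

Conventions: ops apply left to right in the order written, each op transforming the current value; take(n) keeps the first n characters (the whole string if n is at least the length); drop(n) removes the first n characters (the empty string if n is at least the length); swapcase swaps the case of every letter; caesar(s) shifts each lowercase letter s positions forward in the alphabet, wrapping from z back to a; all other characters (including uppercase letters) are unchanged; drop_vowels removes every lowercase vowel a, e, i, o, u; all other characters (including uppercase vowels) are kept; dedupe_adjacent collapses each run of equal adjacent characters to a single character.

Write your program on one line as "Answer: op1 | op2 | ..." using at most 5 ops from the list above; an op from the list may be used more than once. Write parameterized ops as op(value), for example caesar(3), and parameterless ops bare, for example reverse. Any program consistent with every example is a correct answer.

caesar(6) | drop(3) | take(4) | take(3)

Check, running the answer program on each example:
  "ttyqa" -> "zzewg" -> "wg" -> "wg" -> "wg"
  "zhggxpgckwb" -> "fnmmdvmiqch" -> "mdvmiqch" -> "mdvm" -> "mdv"
  "xpivkd" -> "dvobqj" -> "bqj" -> "bqj" -> "bqj"
  "qbyyclf" -> "wheeirl" -> "eirl" -> "eirl" -> "eir"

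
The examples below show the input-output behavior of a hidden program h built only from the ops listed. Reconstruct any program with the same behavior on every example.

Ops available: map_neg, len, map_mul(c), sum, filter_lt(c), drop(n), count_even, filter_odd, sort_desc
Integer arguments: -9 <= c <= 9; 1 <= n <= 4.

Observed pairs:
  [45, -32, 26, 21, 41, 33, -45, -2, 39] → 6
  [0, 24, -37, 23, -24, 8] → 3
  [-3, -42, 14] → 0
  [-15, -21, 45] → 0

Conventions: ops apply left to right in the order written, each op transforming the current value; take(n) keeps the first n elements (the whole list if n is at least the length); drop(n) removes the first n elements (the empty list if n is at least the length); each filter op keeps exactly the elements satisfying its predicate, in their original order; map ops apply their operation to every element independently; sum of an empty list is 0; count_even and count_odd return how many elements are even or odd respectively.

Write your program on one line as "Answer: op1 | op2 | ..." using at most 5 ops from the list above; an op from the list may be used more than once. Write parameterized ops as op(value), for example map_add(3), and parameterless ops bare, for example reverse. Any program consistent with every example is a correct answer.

drop(3) | map_mul(-9) | map_mul(2) | len

Check, running the answer program on each example:
  [45, -32, 26, 21, 41, 33, -45, -2, 39] -> [21, 41, 33, -45, -2, 39] -> [-189, -369, -297, 405, 18, -351] -> [-378, -738, -594, 810, 36, -702] -> 6
  [0, 24, -37, 23, -24, 8] -> [23, -24, 8] -> [-207, 216, -72] -> [-414, 432, -144] -> 3
  [-3, -42, 14] -> [] -> [] -> [] -> 0
  [-15, -21, 45] -> [] -> [] -> [] -> 0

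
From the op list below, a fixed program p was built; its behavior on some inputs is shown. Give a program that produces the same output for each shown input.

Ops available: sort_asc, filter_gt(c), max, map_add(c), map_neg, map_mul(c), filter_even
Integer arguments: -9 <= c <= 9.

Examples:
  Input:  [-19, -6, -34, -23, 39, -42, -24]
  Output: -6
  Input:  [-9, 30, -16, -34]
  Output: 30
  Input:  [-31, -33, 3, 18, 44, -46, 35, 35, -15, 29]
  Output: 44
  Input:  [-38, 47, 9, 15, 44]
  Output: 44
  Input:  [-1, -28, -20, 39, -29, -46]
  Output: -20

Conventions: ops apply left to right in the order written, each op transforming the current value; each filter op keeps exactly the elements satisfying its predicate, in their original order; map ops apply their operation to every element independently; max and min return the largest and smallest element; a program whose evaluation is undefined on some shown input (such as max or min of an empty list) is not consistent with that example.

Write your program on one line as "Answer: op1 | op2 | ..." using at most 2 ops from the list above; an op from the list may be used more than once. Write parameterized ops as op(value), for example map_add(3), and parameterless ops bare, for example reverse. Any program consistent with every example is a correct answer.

filter_even | max

Check, running the answer program on each example:
  [-19, -6, -34, -23, 39, -42, -24] -> [-6, -34, -42, -24] -> -6
  [-9, 30, -16, -34] -> [30, -16, -34] -> 30
  [-31, -33, 3, 18, 44, -46, 35, 35, -15, 29] -> [18, 44, -46] -> 44
  [-38, 47, 9, 15, 44] -> [-38, 44] -> 44
  [-1, -28, -20, 39, -29, -46] -> [-28, -20, -46] -> -20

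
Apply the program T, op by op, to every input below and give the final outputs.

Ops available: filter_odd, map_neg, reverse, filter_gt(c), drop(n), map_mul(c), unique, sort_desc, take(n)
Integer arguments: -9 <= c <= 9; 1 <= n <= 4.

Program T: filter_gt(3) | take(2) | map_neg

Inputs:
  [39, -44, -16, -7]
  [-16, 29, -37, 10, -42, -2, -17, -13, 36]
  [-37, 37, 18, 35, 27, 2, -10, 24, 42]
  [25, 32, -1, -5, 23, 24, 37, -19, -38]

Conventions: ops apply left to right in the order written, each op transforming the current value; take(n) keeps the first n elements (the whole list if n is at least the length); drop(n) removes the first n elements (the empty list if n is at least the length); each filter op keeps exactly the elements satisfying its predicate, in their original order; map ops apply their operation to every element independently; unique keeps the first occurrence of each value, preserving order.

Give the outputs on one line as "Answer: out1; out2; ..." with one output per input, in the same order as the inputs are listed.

Execution, op by op:
  [39, -44, -16, -7] -> [39] -> [39] -> [-39]
  [-16, 29, -37, 10, -42, -2, -17, -13, 36] -> [29, 10, 36] -> [29, 10] -> [-29, -10]
  [-37, 37, 18, 35, 27, 2, -10, 24, 42] -> [37, 18, 35, 27, 24, 42] -> [37, 18] -> [-37, -18]
  [25, 32, -1, -5, 23, 24, 37, -19, -38] -> [25, 32, 23, 24, 37] -> [25, 32] -> [-25, -32]

[-39]; [-29, -10]; [-37, -18]; [-25, -32]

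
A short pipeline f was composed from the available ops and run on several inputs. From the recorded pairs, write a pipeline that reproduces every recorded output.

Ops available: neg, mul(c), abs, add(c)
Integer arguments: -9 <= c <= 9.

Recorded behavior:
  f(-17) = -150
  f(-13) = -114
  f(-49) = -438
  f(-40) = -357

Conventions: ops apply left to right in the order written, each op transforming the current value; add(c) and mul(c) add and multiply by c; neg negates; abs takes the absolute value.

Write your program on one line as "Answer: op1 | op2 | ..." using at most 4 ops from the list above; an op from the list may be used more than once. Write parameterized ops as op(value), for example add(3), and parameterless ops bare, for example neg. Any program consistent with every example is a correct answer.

mul(9) | add(8) | add(-5)

Check, running the answer program on each example:
  -17 -> -153 -> -145 -> -150
  -13 -> -117 -> -109 -> -114
  -49 -> -441 -> -433 -> -438
  -40 -> -360 -> -352 -> -357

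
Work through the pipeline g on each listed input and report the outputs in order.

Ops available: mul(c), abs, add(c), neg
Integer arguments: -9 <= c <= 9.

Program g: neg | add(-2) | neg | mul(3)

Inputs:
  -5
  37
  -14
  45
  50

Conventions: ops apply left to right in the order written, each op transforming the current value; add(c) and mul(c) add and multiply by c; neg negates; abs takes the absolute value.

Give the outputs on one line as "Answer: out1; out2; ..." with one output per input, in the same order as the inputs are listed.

Execution, op by op:
  -5 -> 5 -> 3 -> -3 -> -9
  37 -> -37 -> -39 -> 39 -> 117
  -14 -> 14 -> 12 -> -12 -> -36
  45 -> -45 -> -47 -> 47 -> 141
  50 -> -50 -> -52 -> 52 -> 156

-9; 117; -36; 141; 156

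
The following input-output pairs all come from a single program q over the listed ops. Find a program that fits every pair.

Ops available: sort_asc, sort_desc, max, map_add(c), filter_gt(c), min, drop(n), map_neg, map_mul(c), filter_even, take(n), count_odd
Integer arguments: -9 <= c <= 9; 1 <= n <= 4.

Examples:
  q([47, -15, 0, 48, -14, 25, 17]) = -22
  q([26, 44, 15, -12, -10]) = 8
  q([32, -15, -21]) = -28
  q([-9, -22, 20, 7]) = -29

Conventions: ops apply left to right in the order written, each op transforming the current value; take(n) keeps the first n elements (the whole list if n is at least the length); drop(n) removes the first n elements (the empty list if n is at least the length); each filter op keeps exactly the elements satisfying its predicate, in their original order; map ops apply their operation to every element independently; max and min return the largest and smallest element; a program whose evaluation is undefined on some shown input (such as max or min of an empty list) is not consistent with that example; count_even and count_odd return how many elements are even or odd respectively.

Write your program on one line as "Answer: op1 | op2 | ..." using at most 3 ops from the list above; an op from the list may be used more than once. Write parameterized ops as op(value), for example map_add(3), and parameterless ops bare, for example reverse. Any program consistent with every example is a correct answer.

map_add(-7) | take(3) | min

Check, running the answer program on each example:
  [47, -15, 0, 48, -14, 25, 17] -> [40, -22, -7, 41, -21, 18, 10] -> [40, -22, -7] -> -22
  [26, 44, 15, -12, -10] -> [19, 37, 8, -19, -17] -> [19, 37, 8] -> 8
  [32, -15, -21] -> [25, -22, -28] -> [25, -22, -28] -> -28
  [-9, -22, 20, 7] -> [-16, -29, 13, 0] -> [-16, -29, 13] -> -29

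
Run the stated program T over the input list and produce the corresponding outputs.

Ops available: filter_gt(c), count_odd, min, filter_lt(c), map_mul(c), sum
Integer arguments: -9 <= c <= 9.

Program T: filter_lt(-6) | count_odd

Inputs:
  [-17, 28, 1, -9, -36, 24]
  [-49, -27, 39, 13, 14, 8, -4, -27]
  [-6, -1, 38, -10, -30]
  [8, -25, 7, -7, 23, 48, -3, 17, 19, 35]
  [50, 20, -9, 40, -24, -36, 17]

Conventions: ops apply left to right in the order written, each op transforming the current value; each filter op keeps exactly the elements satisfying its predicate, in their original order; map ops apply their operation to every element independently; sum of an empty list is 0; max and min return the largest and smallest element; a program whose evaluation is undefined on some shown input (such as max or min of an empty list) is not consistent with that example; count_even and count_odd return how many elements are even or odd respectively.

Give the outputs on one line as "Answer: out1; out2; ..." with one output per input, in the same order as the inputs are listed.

Execution, op by op:
  [-17, 28, 1, -9, -36, 24] -> [-17, -9, -36] -> 2
  [-49, -27, 39, 13, 14, 8, -4, -27] -> [-49, -27, -27] -> 3
  [-6, -1, 38, -10, -30] -> [-10, -30] -> 0
  [8, -25, 7, -7, 23, 48, -3, 17, 19, 35] -> [-25, -7] -> 2
  [50, 20, -9, 40, -24, -36, 17] -> [-9, -24, -36] -> 1

2; 3; 0; 2; 1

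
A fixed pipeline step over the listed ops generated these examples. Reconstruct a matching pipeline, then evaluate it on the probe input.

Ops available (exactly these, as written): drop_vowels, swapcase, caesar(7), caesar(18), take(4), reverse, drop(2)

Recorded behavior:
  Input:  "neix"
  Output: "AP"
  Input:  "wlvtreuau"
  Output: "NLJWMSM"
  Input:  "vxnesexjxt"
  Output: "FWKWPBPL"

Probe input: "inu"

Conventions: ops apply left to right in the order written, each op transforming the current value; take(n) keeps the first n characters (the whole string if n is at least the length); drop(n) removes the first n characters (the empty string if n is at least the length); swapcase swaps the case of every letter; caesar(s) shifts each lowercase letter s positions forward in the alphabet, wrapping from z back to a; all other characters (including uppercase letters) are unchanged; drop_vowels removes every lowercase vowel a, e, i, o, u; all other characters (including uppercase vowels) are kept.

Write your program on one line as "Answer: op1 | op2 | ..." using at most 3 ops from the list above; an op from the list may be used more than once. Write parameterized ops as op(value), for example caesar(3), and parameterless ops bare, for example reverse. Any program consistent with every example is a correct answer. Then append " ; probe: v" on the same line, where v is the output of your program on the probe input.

caesar(18) | drop(2) | swapcase ; probe: "M"

Check, running the answer program on each example:
  "neix" -> "fwap" -> "ap" -> "AP"
  "wlvtreuau" -> "odnljwmsm" -> "nljwmsm" -> "NLJWMSM"
  "vxnesexjxt" -> "npfwkwpbpl" -> "fwkwpbpl" -> "FWKWPBPL"
  probe: "inu" -> "afm" -> "m" -> "M"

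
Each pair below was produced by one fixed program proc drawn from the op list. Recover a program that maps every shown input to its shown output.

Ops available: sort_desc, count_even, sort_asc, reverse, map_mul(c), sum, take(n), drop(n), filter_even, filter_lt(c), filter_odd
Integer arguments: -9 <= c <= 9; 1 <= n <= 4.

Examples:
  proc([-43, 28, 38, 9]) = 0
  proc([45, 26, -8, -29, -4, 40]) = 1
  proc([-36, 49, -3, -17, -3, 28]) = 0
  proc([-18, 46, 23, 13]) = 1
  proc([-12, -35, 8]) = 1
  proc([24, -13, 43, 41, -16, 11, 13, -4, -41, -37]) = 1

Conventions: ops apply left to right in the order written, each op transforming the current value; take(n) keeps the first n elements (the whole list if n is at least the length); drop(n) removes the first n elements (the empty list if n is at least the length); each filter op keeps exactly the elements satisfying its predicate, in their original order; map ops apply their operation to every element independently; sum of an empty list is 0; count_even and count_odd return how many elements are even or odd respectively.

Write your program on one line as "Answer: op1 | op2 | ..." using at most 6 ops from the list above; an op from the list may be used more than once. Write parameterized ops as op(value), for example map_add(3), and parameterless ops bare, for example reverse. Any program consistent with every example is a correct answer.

map_mul(9) | sort_desc | filter_lt(5) | take(1) | count_even

Check, running the answer program on each example:
  [-43, 28, 38, 9] -> [-387, 252, 342, 81] -> [342, 252, 81, -387] -> [-387] -> [-387] -> 0
  [45, 26, -8, -29, -4, 40] -> [405, 234, -72, -261, -36, 360] -> [405, 360, 234, -36, -72, -261] -> [-36, -72, -261] -> [-36] -> 1
  [-36, 49, -3, -17, -3, 28] -> [-324, 441, -27, -153, -27, 252] -> [441, 252, -27, -27, -153, -324] -> [-27, -27, -153, -324] -> [-27] -> 0
  [-18, 46, 23, 13] -> [-162, 414, 207, 117] -> [414, 207, 117, -162] -> [-162] -> [-162] -> 1
  [-12, -35, 8] -> [-108, -315, 72] -> [72, -108, -315] -> [-108, -315] -> [-108] -> 1
  [24, -13, 43, 41, -16, 11, 13, -4, -41, -37] -> [216, -117, 387, 369, -144, 99, 117, -36, -369, -333] -> [387, 369, 216, 117, 99, -36, -117, -144, -333, -369] -> [-36, -117, -144, -333, -369] -> [-36] -> 1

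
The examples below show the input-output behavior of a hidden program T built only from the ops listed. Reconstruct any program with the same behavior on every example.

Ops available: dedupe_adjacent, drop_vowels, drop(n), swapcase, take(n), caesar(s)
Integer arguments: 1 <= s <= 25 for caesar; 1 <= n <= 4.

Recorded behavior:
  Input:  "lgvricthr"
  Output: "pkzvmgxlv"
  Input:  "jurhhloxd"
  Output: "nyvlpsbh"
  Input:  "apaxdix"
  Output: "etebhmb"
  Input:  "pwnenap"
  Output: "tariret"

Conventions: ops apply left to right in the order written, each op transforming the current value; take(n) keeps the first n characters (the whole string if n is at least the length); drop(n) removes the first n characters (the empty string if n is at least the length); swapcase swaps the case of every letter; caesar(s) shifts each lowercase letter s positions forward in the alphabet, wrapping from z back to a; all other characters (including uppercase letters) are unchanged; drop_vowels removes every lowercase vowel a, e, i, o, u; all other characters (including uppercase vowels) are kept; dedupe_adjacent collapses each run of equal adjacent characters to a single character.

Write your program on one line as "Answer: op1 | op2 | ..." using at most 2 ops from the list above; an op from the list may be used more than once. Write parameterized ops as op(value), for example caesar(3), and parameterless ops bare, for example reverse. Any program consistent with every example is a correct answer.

caesar(4) | dedupe_adjacent

Check, running the answer program on each example:
  "lgvricthr" -> "pkzvmgxlv" -> "pkzvmgxlv"
  "jurhhloxd" -> "nyvllpsbh" -> "nyvlpsbh"
  "apaxdix" -> "etebhmb" -> "etebhmb"
  "pwnenap" -> "tariret" -> "tariret"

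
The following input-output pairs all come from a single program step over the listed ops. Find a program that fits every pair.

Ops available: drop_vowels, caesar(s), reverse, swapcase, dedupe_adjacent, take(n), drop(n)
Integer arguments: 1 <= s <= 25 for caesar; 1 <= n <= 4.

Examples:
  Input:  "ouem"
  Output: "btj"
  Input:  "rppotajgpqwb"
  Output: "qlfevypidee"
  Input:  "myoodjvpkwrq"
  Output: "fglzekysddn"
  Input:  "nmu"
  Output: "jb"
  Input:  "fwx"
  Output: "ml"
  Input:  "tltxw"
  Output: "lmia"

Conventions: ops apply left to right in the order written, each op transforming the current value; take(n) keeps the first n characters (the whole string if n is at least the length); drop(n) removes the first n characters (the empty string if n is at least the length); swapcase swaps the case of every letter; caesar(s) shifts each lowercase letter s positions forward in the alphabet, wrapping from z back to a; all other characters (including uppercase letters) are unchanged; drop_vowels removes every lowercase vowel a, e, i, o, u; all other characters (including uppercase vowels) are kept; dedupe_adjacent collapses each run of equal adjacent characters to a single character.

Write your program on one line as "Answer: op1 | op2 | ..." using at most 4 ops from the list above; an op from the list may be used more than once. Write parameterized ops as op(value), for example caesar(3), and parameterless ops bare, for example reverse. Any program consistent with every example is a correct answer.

caesar(15) | drop(1) | reverse

Check, running the answer program on each example:
  "ouem" -> "djtb" -> "jtb" -> "btj"
  "rppotajgpqwb" -> "geedipyveflq" -> "eedipyveflq" -> "qlfevypidee"
  "myoodjvpkwrq" -> "bnddsykezlgf" -> "nddsykezlgf" -> "fglzekysddn"
  "nmu" -> "cbj" -> "bj" -> "jb"
  "fwx" -> "ulm" -> "lm" -> "ml"
  "tltxw" -> "iaiml" -> "aiml" -> "lmia"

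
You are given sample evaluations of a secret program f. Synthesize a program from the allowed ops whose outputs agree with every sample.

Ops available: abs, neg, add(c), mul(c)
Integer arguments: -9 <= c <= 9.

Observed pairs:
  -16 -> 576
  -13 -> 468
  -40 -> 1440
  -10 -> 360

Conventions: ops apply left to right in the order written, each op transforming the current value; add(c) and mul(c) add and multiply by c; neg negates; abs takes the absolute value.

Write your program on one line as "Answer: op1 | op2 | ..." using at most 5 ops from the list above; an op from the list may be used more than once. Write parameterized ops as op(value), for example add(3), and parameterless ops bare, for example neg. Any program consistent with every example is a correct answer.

mul(3) | abs | mul(-3) | mul(-4)

Check, running the answer program on each example:
  -16 -> -48 -> 48 -> -144 -> 576
  -13 -> -39 -> 39 -> -117 -> 468
  -40 -> -120 -> 120 -> -360 -> 1440
  -10 -> -30 -> 30 -> -90 -> 360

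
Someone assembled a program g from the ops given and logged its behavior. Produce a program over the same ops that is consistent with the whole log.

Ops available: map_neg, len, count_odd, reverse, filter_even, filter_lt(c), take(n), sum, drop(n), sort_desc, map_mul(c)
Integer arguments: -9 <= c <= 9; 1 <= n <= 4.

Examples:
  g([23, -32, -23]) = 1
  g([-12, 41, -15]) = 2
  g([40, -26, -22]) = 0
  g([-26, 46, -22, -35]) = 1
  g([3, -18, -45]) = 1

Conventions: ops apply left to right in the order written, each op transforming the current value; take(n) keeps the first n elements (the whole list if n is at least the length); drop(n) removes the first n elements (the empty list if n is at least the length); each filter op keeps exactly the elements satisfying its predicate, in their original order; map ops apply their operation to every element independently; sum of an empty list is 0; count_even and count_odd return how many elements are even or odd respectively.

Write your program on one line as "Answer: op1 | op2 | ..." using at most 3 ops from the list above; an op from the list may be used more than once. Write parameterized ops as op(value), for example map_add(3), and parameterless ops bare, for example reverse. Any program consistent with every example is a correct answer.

map_neg | drop(1) | count_odd

Check, running the answer program on each example:
  [23, -32, -23] -> [-23, 32, 23] -> [32, 23] -> 1
  [-12, 41, -15] -> [12, -41, 15] -> [-41, 15] -> 2
  [40, -26, -22] -> [-40, 26, 22] -> [26, 22] -> 0
  [-26, 46, -22, -35] -> [26, -46, 22, 35] -> [-46, 22, 35] -> 1
  [3, -18, -45] -> [-3, 18, 45] -> [18, 45] -> 1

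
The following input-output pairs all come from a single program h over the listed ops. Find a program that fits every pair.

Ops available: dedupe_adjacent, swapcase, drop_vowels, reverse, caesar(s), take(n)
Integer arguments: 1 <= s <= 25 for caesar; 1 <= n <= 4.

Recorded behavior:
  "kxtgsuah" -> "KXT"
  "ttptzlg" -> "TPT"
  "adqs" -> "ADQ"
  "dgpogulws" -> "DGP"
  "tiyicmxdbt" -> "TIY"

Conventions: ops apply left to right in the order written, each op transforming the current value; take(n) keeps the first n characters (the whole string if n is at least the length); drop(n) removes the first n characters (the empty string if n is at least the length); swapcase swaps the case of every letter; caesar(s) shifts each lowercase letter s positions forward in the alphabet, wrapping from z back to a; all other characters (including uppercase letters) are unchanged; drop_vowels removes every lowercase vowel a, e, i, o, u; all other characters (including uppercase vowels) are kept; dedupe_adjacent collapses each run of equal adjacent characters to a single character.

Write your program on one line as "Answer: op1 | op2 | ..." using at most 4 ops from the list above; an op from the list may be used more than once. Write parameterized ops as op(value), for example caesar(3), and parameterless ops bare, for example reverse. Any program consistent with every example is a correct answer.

dedupe_adjacent | swapcase | take(4) | take(3)

Check, running the answer program on each example:
  "kxtgsuah" -> "kxtgsuah" -> "KXTGSUAH" -> "KXTG" -> "KXT"
  "ttptzlg" -> "tptzlg" -> "TPTZLG" -> "TPTZ" -> "TPT"
  "adqs" -> "adqs" -> "ADQS" -> "ADQS" -> "ADQ"
  "dgpogulws" -> "dgpogulws" -> "DGPOGULWS" -> "DGPO" -> "DGP"
  "tiyicmxdbt" -> "tiyicmxdbt" -> "TIYICMXDBT" -> "TIYI" -> "TIY"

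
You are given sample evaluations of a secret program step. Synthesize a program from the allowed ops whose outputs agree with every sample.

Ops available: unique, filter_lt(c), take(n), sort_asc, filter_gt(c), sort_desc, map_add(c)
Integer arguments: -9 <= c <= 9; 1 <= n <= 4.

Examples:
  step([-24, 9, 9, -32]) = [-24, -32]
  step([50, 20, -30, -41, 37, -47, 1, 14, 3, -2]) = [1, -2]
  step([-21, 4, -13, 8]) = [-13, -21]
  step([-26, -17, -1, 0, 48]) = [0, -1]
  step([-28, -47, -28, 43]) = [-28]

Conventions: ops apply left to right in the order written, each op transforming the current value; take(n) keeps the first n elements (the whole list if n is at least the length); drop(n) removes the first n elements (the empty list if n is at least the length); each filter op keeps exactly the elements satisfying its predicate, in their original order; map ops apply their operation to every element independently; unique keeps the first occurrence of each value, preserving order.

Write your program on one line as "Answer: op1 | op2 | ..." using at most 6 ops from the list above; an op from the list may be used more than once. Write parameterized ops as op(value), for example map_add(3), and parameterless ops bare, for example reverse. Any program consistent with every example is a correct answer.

sort_asc | sort_desc | filter_lt(3) | take(2) | unique

Check, running the answer program on each example:
  [-24, 9, 9, -32] -> [-32, -24, 9, 9] -> [9, 9, -24, -32] -> [-24, -32] -> [-24, -32] -> [-24, -32]
  [50, 20, -30, -41, 37, -47, 1, 14, 3, -2] -> [-47, -41, -30, -2, 1, 3, 14, 20, 37, 50] -> [50, 37, 20, 14, 3, 1, -2, -30, -41, -47] -> [1, -2, -30, -41, -47] -> [1, -2] -> [1, -2]
  [-21, 4, -13, 8] -> [-21, -13, 4, 8] -> [8, 4, -13, -21] -> [-13, -21] -> [-13, -21] -> [-13, -21]
  [-26, -17, -1, 0, 48] -> [-26, -17, -1, 0, 48] -> [48, 0, -1, -17, -26] -> [0, -1, -17, -26] -> [0, -1] -> [0, -1]
  [-28, -47, -28, 43] -> [-47, -28, -28, 43] -> [43, -28, -28, -47] -> [-28, -28, -47] -> [-28, -28] -> [-28]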